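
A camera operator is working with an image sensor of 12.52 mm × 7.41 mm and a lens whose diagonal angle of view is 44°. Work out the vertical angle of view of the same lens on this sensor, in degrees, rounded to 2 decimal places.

Sensor diagonal = √(12.52² + 7.41²) = √211.6585 ≈ 14.5485 mm.
From the diagonal AOV: f = 14.5485 / (2·tan(22°)) = 14.5485 / 0.80805 ≈ 18.0044 mm.
Vertical AOV = 2·arctan(7.41 / (2 × 18.0044)) = 2·arctan(0.20578) ≈ 23.2564°.

23.26°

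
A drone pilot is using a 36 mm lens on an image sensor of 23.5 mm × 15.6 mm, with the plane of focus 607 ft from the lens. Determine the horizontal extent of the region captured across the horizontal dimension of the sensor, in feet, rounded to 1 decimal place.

dₒ: 607 ft × 304.8 mm/ft = 185013.59 mm.
Similar triangles through the lens centre give W/dₒ = w/dᵢ; with 1/f = 1/dₒ + 1/dᵢ this gives W = w·(dₒ − f)/f.
W = 23.5 mm × (185014 − 36) / 36 = 23.5 × 5138.2665 ≈ 120749.263 mm = 120749.263/304.8 ft = 396.159 ft.

396.2 ft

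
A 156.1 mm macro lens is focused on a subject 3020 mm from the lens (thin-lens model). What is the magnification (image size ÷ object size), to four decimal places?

Thin lens: 1/f = 1/dₒ + 1/dᵢ → 1/dᵢ = 1/156.1 − 1/3020 = 0.0060750 mm⁻¹, so dᵢ ≈ 164.6084 mm.
Magnification m = dᵢ/dₒ = 164.6084/3020 ≈ 0.05451.

0.0545×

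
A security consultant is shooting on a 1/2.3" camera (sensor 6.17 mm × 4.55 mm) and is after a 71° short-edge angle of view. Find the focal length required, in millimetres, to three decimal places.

3.189 mm

From α = 2·arctan(h/2f) we get f = h / (2·tan(α/2)).
With h = 4.55 mm and α/2 = 35.5°, tan(α/2) ≈ 0.71329, so f ≈ 4.55 / 1.42659 ≈ 3.1894 mm.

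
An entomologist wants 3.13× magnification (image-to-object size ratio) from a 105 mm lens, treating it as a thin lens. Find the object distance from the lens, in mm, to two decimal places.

138.55 mm

With m = dᵢ/dₒ and 1/f = 1/dₒ + 1/dᵢ, substituting dᵢ = m·dₒ gives 1/f = (1 + 1/m)/dₒ, hence dₒ = f·(1 + 1/m).
dₒ = 105 × (1 + 1/3.13) = 105 × 1.31949 ≈ 138.546 mm.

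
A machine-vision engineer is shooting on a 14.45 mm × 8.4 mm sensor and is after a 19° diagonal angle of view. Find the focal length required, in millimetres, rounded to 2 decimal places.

49.94 mm

Sensor diagonal = √(14.45² + 8.4²) = √279.3625 ≈ 16.7141 mm.
From α = 2·arctan(d/2f) we get f = d / (2·tan(α/2)).
With d = 16.7141 mm and α/2 = 9.5°, tan(α/2) ≈ 0.16734, so f ≈ 16.7141 / 0.33469 ≈ 49.9399 mm.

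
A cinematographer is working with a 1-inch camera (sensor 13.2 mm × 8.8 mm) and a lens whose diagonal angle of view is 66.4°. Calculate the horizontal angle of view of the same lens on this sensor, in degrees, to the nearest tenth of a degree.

57.1°

Sensor diagonal = √(13.2² + 8.8²) = √251.6800 ≈ 15.8644 mm.
From the diagonal AOV: f = 15.8644 / (2·tan(33.2°)) = 15.8644 / 1.30876 ≈ 12.1217 mm.
Horizontal AOV = 2·arctan(13.2 / (2 × 12.1217)) = 2·arctan(0.54448) ≈ 57.1347°.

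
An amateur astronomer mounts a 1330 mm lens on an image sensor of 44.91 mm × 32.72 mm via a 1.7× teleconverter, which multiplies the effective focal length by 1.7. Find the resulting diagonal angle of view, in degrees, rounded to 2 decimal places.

Effective focal length f = 1330 × 1.7 = 2261 mm.
Sensor diagonal = √(44.91² + 32.72²) = √3087.5065 ≈ 55.5653 mm.
α = 2·arctan(55.565 / (2 × 2261)) = 2·arctan(0.01229) ≈ 1.4080°.

1.41°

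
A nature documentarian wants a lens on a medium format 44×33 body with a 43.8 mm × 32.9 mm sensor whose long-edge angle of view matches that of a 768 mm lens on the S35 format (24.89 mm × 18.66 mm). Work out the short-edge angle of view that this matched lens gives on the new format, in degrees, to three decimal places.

1.395°

Equal long-edge AOV ⇒ f₂ = f₁ · 43.8/24.89 = 768 × 1.75974 ≈ 1351.4825 mm.
Short-edge AOV on the new format = 2·arctan(32.9 / (2 × 1351.4825)) = 2·arctan(0.01217) ≈ 1.3947°.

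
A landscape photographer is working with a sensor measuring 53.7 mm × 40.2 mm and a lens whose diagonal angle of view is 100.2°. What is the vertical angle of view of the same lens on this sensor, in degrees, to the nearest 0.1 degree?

71.3°

Sensor diagonal = √(53.7² + 40.2²) = √4499.7300 ≈ 67.0800 mm.
From the diagonal AOV: f = 67.0800 / (2·tan(50.1°)) = 67.0800 / 2.39197 ≈ 28.0438 mm.
Vertical AOV = 2·arctan(40.2 / (2 × 28.0438)) = 2·arctan(0.71674) ≈ 71.2611°.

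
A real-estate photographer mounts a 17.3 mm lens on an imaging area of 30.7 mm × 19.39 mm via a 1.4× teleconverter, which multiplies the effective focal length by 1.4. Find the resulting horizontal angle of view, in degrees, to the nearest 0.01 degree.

Effective focal length f = 17.3 × 1.4 = 24.22 mm.
α = 2·arctan(30.7 / (2 × 24.22)) = 2·arctan(0.63377) ≈ 64.7309°.

64.73°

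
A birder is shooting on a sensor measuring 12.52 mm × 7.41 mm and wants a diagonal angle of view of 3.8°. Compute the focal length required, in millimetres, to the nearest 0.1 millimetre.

219.3 mm

Sensor diagonal = √(12.52² + 7.41²) = √211.6585 ≈ 14.5485 mm.
From α = 2·arctan(d/2f) we get f = d / (2·tan(α/2)).
With d = 14.5485 mm and α/2 = 1.9°, tan(α/2) ≈ 0.03317, so f ≈ 14.5485 / 0.06635 ≈ 219.2793 mm.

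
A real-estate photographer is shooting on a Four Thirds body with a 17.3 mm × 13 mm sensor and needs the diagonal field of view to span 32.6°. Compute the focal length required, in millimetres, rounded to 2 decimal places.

37.00 mm

Sensor diagonal = √(17.3² + 13²) = √468.2900 ≈ 21.6400 mm.
From α = 2·arctan(d/2f) we get f = d / (2·tan(α/2)).
With d = 21.6400 mm and α/2 = 16.3°, tan(α/2) ≈ 0.29242, so f ≈ 21.6400 / 0.58484 ≈ 37.0015 mm.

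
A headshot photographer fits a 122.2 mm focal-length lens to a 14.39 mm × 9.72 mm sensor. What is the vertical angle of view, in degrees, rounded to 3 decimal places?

Angle of view α = 2·arctan(h/2f) with h = 9.72 mm and f = 122.2 mm.
h/2f = 0.03977; arctan(0.03977) ≈ 2.2775°, so α ≈ 4.5550°.

4.555°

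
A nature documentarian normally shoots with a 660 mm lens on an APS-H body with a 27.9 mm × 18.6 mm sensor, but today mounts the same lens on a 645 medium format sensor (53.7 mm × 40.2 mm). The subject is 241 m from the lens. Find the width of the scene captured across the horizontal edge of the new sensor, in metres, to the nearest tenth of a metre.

19.6 m

The focal length stays 660 mm; the relevant sensor dimension is now w = 53.7 mm. Object distance dₒ = 241 m = 241000 mm.
Thin-lens field width W = w·(dₒ − f)/f = 53.7 × (241000 − 660)/660 ≈ 19554.936 mm = 19.5549 m.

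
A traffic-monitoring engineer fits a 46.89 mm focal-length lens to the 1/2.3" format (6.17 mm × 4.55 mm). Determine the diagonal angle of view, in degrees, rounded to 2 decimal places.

Sensor diagonal = √(6.17² + 4.55²) = √58.7714 ≈ 7.6663 mm.
Angle of view α = 2·arctan(d/2f) with d = 7.6663 mm and f = 46.89 mm.
d/2f = 0.08175; arctan(0.08175) ≈ 4.6734°, so α ≈ 9.3468°.

9.35°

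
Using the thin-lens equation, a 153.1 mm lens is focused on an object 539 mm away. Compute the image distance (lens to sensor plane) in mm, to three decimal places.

213.840 mm

1/dᵢ = 1/f − 1/dₒ = 1/153.1 − 1/539 = 0.0046764 mm⁻¹.
dᵢ = 1/0.0046764 ≈ 213.8401 mm.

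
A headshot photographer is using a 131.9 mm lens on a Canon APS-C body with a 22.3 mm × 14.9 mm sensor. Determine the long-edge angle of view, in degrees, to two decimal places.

9.66°

Angle of view α = 2·arctan(w/2f) with w = 22.3 mm and f = 131.9 mm.
w/2f = 0.08453; arctan(0.08453) ≈ 4.8319°, so α ≈ 9.6639°.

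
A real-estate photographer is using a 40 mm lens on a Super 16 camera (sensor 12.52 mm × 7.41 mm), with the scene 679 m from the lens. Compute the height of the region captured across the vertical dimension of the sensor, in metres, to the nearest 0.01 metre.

125.78 m

dₒ: 679 m = 679000 mm.
Similar triangles through the lens centre give W/dₒ = h/dᵢ; with 1/f = 1/dₒ + 1/dᵢ this gives W = h·(dₒ − f)/f.
W = 7.41 mm × (679000 − 40) / 40 = 7.41 × 16974.0000 ≈ 125777.340 mm = 125.777 m.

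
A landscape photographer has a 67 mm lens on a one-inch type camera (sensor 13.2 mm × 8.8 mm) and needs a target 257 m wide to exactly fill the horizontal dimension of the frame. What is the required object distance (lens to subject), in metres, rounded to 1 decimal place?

1304.5 m

W: 257 m = 257000 mm.
Magnification m = w/W = dᵢ/dₒ; combined with 1/f = 1/dₒ + 1/dᵢ this gives dₒ = f·(1 + W/w).
dₒ = 67 mm × (1 + 257000/13.2) = 67 × 19470.6970 ≈ 1304536.697 mm = 1304.54 m.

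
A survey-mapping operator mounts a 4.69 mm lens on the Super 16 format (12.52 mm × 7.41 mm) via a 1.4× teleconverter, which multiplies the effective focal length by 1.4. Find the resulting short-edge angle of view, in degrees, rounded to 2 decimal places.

58.87°

Effective focal length f = 4.69 × 1.4 = 6.566 mm.
α = 2·arctan(7.41 / (2 × 6.566)) = 2·arctan(0.56427) ≈ 58.8695°.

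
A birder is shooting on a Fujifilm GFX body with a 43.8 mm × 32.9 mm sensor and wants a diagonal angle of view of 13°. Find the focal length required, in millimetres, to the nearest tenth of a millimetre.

240.4 mm

Sensor diagonal = √(43.8² + 32.9²) = √3000.8500 ≈ 54.7800 mm.
From α = 2·arctan(d/2f) we get f = d / (2·tan(α/2)).
With d = 54.7800 mm and α/2 = 6.5°, tan(α/2) ≈ 0.11394, so f ≈ 54.7800 / 0.22787 ≈ 240.3990 mm.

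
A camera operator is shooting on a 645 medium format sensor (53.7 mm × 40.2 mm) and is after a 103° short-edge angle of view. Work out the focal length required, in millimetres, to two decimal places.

From α = 2·arctan(h/2f) we get f = h / (2·tan(α/2)).
With h = 40.2 mm and α/2 = 51.5°, tan(α/2) ≈ 1.25717, so f ≈ 40.2 / 2.51434 ≈ 15.9883 mm.

15.99 mm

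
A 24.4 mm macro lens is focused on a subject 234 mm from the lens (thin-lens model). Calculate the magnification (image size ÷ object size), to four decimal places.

Thin lens: 1/f = 1/dₒ + 1/dᵢ → 1/dᵢ = 1/24.4 − 1/234 = 0.0367101 mm⁻¹, so dᵢ ≈ 27.2405 mm.
Magnification m = dᵢ/dₒ = 27.2405/234 ≈ 0.11641.

0.1164×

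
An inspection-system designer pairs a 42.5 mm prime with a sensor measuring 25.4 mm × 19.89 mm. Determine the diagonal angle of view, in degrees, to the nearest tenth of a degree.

41.6°

Sensor diagonal = √(25.4² + 19.89²) = √1040.7721 ≈ 32.2610 mm.
Angle of view α = 2·arctan(d/2f) with d = 32.2610 mm and f = 42.5 mm.
d/2f = 0.37954; arctan(0.37954) ≈ 20.7838°, so α ≈ 41.5676°.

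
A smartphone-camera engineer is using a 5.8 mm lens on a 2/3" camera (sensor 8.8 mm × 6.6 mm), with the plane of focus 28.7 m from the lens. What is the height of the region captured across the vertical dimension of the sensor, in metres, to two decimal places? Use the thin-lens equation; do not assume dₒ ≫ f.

dₒ: 28.7 m = 28700 mm.
Similar triangles through the lens centre give W/dₒ = h/dᵢ; with 1/f = 1/dₒ + 1/dᵢ this gives W = h·(dₒ − f)/f.
W = 6.6 mm × (28700 − 5.8) / 5.8 = 6.6 × 4947.2759 ≈ 32652.021 mm = 32.652 m.

32.65 m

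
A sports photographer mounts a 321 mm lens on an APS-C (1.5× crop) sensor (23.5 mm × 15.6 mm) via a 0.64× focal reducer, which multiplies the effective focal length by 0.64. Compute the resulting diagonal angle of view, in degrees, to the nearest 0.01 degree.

7.85°

Effective focal length f = 321 × 0.64 = 205.44 mm.
Sensor diagonal = √(23.5² + 15.6²) = √795.6100 ≈ 28.2066 mm.
α = 2·arctan(28.207 / (2 × 205.44)) = 2·arctan(0.06865) ≈ 7.8543°.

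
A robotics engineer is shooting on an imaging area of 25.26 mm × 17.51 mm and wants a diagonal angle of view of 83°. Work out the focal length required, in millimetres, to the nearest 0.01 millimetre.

17.37 mm

Sensor diagonal = √(25.26² + 17.51²) = √944.6677 ≈ 30.7354 mm.
From α = 2·arctan(d/2f) we get f = d / (2·tan(α/2)).
With d = 30.7354 mm and α/2 = 41.5°, tan(α/2) ≈ 0.88473, so f ≈ 30.7354 / 1.76945 ≈ 17.3701 mm.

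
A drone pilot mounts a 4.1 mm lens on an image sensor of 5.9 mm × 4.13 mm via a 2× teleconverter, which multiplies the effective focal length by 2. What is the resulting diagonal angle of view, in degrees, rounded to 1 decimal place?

47.4°

Effective focal length f = 4.1 × 2 = 8.2 mm.
Sensor diagonal = √(5.9² + 4.13²) = √51.8669 ≈ 7.2019 mm.
α = 2·arctan(7.202 / (2 × 8.2)) = 2·arctan(0.43914) ≈ 47.4162°.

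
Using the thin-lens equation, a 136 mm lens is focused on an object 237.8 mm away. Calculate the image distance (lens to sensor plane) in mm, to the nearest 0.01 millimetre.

1/dᵢ = 1/f − 1/dₒ = 1/136 − 1/237.8 = 0.0031477 mm⁻¹.
dᵢ = 1/0.0031477 ≈ 317.6896 mm.

317.69 mm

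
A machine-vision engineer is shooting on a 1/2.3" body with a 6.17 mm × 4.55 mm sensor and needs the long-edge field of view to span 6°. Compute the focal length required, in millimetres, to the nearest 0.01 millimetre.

From α = 2·arctan(w/2f) we get f = w / (2·tan(α/2)).
With w = 6.17 mm and α/2 = 3°, tan(α/2) ≈ 0.05241, so f ≈ 6.17 / 0.10482 ≈ 58.8653 mm.

58.87 mm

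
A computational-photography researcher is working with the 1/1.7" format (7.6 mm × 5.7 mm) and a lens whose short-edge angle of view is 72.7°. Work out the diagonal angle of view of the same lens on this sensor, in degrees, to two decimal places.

101.62°

From the short-edge AOV: f = 5.7 / (2·tan(36.35°)) = 5.7 / 1.47183 ≈ 3.8727 mm.
Sensor diagonal = √(7.6² + 5.7²) = √90.2500 ≈ 9.5000 mm.
Diagonal AOV = 2·arctan(9.5000 / (2 × 3.8727)) = 2·arctan(1.22653) ≈ 101.6187°.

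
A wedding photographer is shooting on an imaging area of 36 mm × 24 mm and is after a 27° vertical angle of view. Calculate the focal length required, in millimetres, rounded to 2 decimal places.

From α = 2·arctan(h/2f) we get f = h / (2·tan(α/2)).
With h = 24 mm and α/2 = 13.5°, tan(α/2) ≈ 0.24008, so f ≈ 24 / 0.48016 ≈ 49.9836 mm.

49.98 mm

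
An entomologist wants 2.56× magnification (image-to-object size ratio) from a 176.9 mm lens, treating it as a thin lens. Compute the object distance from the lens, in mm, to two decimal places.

With m = dᵢ/dₒ and 1/f = 1/dₒ + 1/dᵢ, substituting dᵢ = m·dₒ gives 1/f = (1 + 1/m)/dₒ, hence dₒ = f·(1 + 1/m).
dₒ = 176.9 × (1 + 1/2.56) = 176.9 × 1.39062 ≈ 246.002 mm.

246.00 mm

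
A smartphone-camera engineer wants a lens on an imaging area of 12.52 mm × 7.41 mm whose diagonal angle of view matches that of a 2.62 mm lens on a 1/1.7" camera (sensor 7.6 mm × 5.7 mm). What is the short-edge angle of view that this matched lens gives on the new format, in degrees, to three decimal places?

Sensor diagonal = √(7.6² + 5.7²) = √90.2500 ≈ 9.5000 mm.
Sensor diagonal = √(12.52² + 7.41²) = √211.6585 ≈ 14.5485 mm.
Equal diagonal AOV ⇒ f₂ = f₁ · 14.5485/9.5000 = 2.62 × 1.53142 ≈ 4.0123 mm.
Short-edge AOV on the new format = 2·arctan(7.41 / (2 × 4.0123)) = 2·arctan(0.92341) ≈ 85.4391°.

85.439°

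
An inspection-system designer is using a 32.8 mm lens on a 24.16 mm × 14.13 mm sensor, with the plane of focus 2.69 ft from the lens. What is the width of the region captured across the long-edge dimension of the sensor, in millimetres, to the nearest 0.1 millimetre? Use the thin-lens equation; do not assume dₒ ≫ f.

dₒ: 2.69 ft × 304.8 mm/ft = 819.91 mm.
Similar triangles through the lens centre give W/dₒ = w/dᵢ; with 1/f = 1/dₒ + 1/dᵢ this gives W = w·(dₒ − f)/f.
W = 24.16 mm × (819.912 − 32.8) / 32.8 = 24.16 × 23.9973 ≈ 579.775 mm.

579.8 mm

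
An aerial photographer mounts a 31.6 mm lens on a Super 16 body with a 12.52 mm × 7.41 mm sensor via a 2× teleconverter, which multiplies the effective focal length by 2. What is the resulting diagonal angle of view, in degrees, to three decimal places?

13.132°

Effective focal length f = 31.6 × 2 = 63.2 mm.
Sensor diagonal = √(12.52² + 7.41²) = √211.6585 ≈ 14.5485 mm.
α = 2·arctan(14.548 / (2 × 63.2)) = 2·arctan(0.11510) ≈ 13.1316°.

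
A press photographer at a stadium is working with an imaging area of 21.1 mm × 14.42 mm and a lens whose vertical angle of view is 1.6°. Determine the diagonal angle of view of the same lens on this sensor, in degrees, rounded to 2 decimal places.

From the vertical AOV: f = 14.42 / (2·tan(0.8°)) = 14.42 / 0.02793 ≈ 516.3447 mm.
Sensor diagonal = √(21.1² + 14.42²) = √653.1464 ≈ 25.5567 mm.
Diagonal AOV = 2·arctan(25.5567 / (2 × 516.3447)) = 2·arctan(0.02475) ≈ 2.8353°.

2.84°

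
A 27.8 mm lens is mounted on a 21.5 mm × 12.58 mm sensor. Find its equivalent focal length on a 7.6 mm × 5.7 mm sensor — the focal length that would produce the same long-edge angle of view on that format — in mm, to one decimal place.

Equal angle of view means equal width/f ratio, so f₂ = f₁ · (width₂/width₁) = 27.8 × 7.6/21.5.
f₂ = 27.8 × 0.35349 ≈ 9.827 mm.

9.8 mm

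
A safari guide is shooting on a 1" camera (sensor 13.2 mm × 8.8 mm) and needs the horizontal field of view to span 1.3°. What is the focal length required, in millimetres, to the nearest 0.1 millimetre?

From α = 2·arctan(w/2f) we get f = w / (2·tan(α/2)).
With w = 13.2 mm and α/2 = 0.65°, tan(α/2) ≈ 0.01135, so f ≈ 13.2 / 0.02269 ≈ 581.7476 mm.

581.7 mm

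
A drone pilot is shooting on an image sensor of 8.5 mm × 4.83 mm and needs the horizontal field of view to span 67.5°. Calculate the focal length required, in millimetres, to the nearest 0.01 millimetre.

6.36 mm

From α = 2·arctan(w/2f) we get f = w / (2·tan(α/2)).
With w = 8.5 mm and α/2 = 33.75°, tan(α/2) ≈ 0.66818, so f ≈ 8.5 / 1.33636 ≈ 6.3606 mm.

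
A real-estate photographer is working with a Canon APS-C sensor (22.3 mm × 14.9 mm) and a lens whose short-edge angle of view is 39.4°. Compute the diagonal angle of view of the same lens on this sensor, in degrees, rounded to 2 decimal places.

From the short-edge AOV: f = 14.9 / (2·tan(19.7°)) = 14.9 / 0.71610 ≈ 20.8070 mm.
Sensor diagonal = √(22.3² + 14.9²) = √719.3000 ≈ 26.8198 mm.
Diagonal AOV = 2·arctan(26.8198 / (2 × 20.8070)) = 2·arctan(0.64449) ≈ 65.6026°.

65.60°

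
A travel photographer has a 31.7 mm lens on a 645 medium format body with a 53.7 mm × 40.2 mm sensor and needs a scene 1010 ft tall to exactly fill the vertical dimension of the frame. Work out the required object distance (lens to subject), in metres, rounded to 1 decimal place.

W: 1010 ft × 304.8 mm/ft = 307847.99 mm.
Magnification m = h/W = dᵢ/dₒ; combined with 1/f = 1/dₒ + 1/dᵢ this gives dₒ = f·(1 + W/h).
dₒ = 31.7 mm × (1 + 307848/40.2) = 31.7 × 7658.9102 ≈ 242787.453 mm = 242.787 m.

242.8 m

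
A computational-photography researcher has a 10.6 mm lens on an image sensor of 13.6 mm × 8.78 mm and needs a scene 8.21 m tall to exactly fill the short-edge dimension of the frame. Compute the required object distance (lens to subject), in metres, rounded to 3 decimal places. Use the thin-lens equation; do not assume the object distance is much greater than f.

W: 8.21 m = 8210 mm.
Magnification m = h/W = dᵢ/dₒ; combined with 1/f = 1/dₒ + 1/dᵢ this gives dₒ = f·(1 + W/h).
dₒ = 10.6 mm × (1 + 8210/8.78) = 10.6 × 936.0797 ≈ 9922.445 mm = 9.92245 m.

9.922 m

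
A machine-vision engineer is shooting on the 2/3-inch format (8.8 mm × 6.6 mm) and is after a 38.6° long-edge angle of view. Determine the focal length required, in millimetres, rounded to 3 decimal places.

12.564 mm

From α = 2·arctan(w/2f) we get f = w / (2·tan(α/2)).
With w = 8.8 mm and α/2 = 19.3°, tan(α/2) ≈ 0.35020, so f ≈ 8.8 / 0.70039 ≈ 12.5644 mm.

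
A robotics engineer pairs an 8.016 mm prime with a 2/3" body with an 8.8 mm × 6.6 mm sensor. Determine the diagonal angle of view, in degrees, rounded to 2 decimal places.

Sensor diagonal = √(8.8² + 6.6²) = √121.0000 ≈ 11.0000 mm.
Angle of view α = 2·arctan(d/2f) with d = 11.0000 mm and f = 8.016 mm.
d/2f = 0.68613; arctan(0.68613) ≈ 34.4551°, so α ≈ 68.9102°.

68.91°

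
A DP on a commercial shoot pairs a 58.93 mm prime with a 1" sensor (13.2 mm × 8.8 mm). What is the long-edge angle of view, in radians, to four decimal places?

0.2231 rad

Angle of view α = 2·arctan(w/2f) with w = 13.2 mm and f = 58.93 mm.
w/2f = 0.11200; arctan(0.11200) ≈ 0.1115 rad, so α ≈ 0.2231 rad.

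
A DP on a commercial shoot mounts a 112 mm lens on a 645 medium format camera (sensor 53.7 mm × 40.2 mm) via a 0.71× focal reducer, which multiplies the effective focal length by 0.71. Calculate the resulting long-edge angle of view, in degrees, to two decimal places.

Effective focal length f = 112 × 0.71 = 79.52 mm.
α = 2·arctan(53.7 / (2 × 79.52)) = 2·arctan(0.33765) ≈ 37.3146°.

37.31°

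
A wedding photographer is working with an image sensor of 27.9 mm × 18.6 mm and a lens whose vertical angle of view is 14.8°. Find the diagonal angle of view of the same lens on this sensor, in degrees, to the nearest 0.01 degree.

From the vertical AOV: f = 18.6 / (2·tan(7.4°)) = 18.6 / 0.25975 ≈ 71.6060 mm.
Sensor diagonal = √(27.9² + 18.6²) = √1124.3700 ≈ 33.5316 mm.
Diagonal AOV = 2·arctan(33.5316 / (2 × 71.6060)) = 2·arctan(0.23414) ≈ 26.3557°.

26.36°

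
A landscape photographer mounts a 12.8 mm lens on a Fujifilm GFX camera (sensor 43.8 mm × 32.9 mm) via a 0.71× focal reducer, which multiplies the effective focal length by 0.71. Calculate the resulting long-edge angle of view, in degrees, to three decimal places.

134.925°

Effective focal length f = 12.8 × 0.71 = 9.088 mm.
α = 2·arctan(43.8 / (2 × 9.088)) = 2·arctan(2.40977) ≈ 134.9253°.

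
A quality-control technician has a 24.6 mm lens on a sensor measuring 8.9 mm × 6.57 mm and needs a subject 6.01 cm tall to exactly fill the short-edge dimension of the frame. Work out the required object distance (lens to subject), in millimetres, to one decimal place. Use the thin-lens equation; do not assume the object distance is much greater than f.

249.6 mm

W: 6.01 cm = 60.1 mm.
Magnification m = h/W = dᵢ/dₒ; combined with 1/f = 1/dₒ + 1/dᵢ this gives dₒ = f·(1 + W/h).
dₒ = 24.6 mm × (1 + 60.1/6.57) = 24.6 × 10.1476 ≈ 249.632 mm.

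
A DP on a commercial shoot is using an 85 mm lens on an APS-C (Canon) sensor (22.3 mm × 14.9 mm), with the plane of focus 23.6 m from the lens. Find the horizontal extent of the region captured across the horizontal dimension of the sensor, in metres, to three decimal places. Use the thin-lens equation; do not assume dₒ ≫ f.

dₒ: 23.6 m = 23600 mm.
Similar triangles through the lens centre give W/dₒ = w/dᵢ; with 1/f = 1/dₒ + 1/dᵢ this gives W = w·(dₒ − f)/f.
W = 22.3 mm × (23600 − 85) / 85 = 22.3 × 276.6471 ≈ 6169.229 mm = 6.16923 m.

6.169 m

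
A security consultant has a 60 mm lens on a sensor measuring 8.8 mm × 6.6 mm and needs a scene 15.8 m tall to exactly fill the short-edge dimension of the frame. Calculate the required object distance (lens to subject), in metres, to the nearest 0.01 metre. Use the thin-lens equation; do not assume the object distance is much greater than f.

W: 15.8 m = 15800 mm.
Magnification m = h/W = dᵢ/dₒ; combined with 1/f = 1/dₒ + 1/dᵢ this gives dₒ = f·(1 + W/h).
dₒ = 60 mm × (1 + 15800/6.6) = 60 × 2394.9394 ≈ 143696.364 mm = 143.696 m.

143.70 m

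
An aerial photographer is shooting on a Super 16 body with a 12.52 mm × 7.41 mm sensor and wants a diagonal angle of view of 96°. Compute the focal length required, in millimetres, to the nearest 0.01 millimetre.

Sensor diagonal = √(12.52² + 7.41²) = √211.6585 ≈ 14.5485 mm.
From α = 2·arctan(d/2f) we get f = d / (2·tan(α/2)).
With d = 14.5485 mm and α/2 = 48°, tan(α/2) ≈ 1.11061, so f ≈ 14.5485 / 2.22123 ≈ 6.5498 mm.

6.55 mm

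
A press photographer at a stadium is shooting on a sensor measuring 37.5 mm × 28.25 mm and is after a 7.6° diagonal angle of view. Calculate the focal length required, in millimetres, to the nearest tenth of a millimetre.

353.4 mm

Sensor diagonal = √(37.5² + 28.25²) = √2204.3125 ≈ 46.9501 mm.
From α = 2·arctan(d/2f) we get f = d / (2·tan(α/2)).
With d = 46.9501 mm and α/2 = 3.8°, tan(α/2) ≈ 0.06642, so f ≈ 46.9501 / 0.13284 ≈ 353.4339 mm.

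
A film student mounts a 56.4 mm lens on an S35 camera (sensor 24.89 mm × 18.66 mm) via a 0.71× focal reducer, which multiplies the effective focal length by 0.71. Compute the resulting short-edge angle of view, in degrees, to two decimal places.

Effective focal length f = 56.4 × 0.71 = 40.044 mm.
α = 2·arctan(18.66 / (2 × 40.044)) = 2·arctan(0.23299) ≈ 26.2311°.

26.23°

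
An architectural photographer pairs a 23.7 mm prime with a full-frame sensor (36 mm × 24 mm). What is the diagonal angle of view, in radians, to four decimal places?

1.4797 rad

Sensor diagonal = √(36² + 24²) = √1872.0000 ≈ 43.2666 mm.
Angle of view α = 2·arctan(d/2f) with d = 43.2666 mm and f = 23.7 mm.
d/2f = 0.91280; arctan(0.91280) ≈ 0.7398 rad, so α ≈ 1.4797 rad.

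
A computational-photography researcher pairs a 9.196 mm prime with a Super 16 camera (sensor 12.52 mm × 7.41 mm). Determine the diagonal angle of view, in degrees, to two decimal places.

Sensor diagonal = √(12.52² + 7.41²) = √211.6585 ≈ 14.5485 mm.
Angle of view α = 2·arctan(d/2f) with d = 14.5485 mm and f = 9.196 mm.
d/2f = 0.79102; arctan(0.79102) ≈ 38.3448°, so α ≈ 76.6896°.

76.69°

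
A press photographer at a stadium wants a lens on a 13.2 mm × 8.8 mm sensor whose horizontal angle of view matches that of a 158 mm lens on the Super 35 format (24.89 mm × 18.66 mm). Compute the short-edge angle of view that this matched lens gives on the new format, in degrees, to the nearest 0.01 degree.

Equal horizontal AOV ⇒ f₂ = f₁ · 13.2/24.89 = 158 × 0.53033 ≈ 83.7927 mm.
Short-edge AOV on the new format = 2·arctan(8.8 / (2 × 83.7927)) = 2·arctan(0.05251) ≈ 6.0117°.

6.01°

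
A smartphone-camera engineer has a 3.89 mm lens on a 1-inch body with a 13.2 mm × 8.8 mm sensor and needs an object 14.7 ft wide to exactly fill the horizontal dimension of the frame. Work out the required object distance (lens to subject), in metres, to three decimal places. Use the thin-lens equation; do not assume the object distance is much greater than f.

W: 14.7 ft × 304.8 mm/ft = 4480.56 mm.
Magnification m = w/W = dᵢ/dₒ; combined with 1/f = 1/dₒ + 1/dᵢ this gives dₒ = f·(1 + W/w).
dₒ = 3.89 mm × (1 + 4480.56/13.2) = 3.89 × 340.4364 ≈ 1324.297 mm = 1.3243 m.

1.324 m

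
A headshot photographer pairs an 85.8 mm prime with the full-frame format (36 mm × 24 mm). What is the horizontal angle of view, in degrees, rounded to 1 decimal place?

23.7°

Angle of view α = 2·arctan(w/2f) with w = 36 mm and f = 85.8 mm.
w/2f = 0.20979; arctan(0.20979) ≈ 11.8483°, so α ≈ 23.6965°.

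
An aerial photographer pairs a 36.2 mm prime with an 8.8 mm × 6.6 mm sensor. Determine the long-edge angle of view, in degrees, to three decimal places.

13.860°

Angle of view α = 2·arctan(w/2f) with w = 8.8 mm and f = 36.2 mm.
w/2f = 0.12155; arctan(0.12155) ≈ 6.9301°, so α ≈ 13.8603°.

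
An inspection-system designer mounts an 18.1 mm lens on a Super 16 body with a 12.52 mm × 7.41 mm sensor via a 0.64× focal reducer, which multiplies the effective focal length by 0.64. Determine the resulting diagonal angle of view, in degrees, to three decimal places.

64.254°

Effective focal length f = 18.1 × 0.64 = 11.584 mm.
Sensor diagonal = √(12.52² + 7.41²) = √211.6585 ≈ 14.5485 mm.
α = 2·arctan(14.548 / (2 × 11.584)) = 2·arctan(0.62796) ≈ 64.2540°.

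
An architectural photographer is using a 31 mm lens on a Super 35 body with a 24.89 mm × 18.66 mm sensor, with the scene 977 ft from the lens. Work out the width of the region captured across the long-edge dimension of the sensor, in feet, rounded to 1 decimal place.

dₒ: 977 ft × 304.8 mm/ft = 297789.59 mm.
Similar triangles through the lens centre give W/dₒ = w/dᵢ; with 1/f = 1/dₒ + 1/dᵢ this gives W = w·(dₒ − f)/f.
W = 24.89 mm × (297790 − 31) / 31 = 24.89 × 9605.1158 ≈ 239071.333 mm = 239071.333/304.8 ft = 784.355 ft.

784.4 ft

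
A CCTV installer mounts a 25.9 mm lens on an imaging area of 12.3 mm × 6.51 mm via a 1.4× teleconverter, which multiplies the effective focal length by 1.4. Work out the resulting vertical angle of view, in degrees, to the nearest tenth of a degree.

10.3°

Effective focal length f = 25.9 × 1.4 = 36.26 mm.
α = 2·arctan(6.51 / (2 × 36.26)) = 2·arctan(0.08977) ≈ 10.2592°.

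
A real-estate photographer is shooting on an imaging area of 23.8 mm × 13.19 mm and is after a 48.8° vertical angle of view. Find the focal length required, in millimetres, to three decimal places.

From α = 2·arctan(h/2f) we get f = h / (2·tan(α/2)).
With h = 13.19 mm and α/2 = 24.4°, tan(α/2) ≈ 0.45362, so f ≈ 13.19 / 0.90724 ≈ 14.5386 mm.

14.539 mm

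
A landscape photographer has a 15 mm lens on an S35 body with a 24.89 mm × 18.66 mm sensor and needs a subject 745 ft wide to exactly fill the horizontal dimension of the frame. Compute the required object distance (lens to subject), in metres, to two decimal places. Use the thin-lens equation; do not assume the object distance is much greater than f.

W: 745 ft × 304.8 mm/ft = 227075.99 mm.
Magnification m = w/W = dᵢ/dₒ; combined with 1/f = 1/dₒ + 1/dᵢ this gives dₒ = f·(1 + W/w).
dₒ = 15 mm × (1 + 227076/24.89) = 15 × 9124.1817 ≈ 136862.726 mm = 136.863 m.

136.86 m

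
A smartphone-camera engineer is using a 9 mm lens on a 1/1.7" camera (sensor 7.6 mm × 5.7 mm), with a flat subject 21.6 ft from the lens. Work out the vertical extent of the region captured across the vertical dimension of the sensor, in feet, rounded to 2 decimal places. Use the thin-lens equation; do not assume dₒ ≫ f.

dₒ: 21.6 ft × 304.8 mm/ft = 6583.68 mm.
Similar triangles through the lens centre give W/dₒ = h/dᵢ; with 1/f = 1/dₒ + 1/dᵢ this gives W = h·(dₒ − f)/f.
W = 5.7 mm × (6583.68 − 9) / 9 = 5.7 × 730.5200 ≈ 4163.964 mm = 4163.964/304.8 ft = 13.6613 ft.

13.66 ft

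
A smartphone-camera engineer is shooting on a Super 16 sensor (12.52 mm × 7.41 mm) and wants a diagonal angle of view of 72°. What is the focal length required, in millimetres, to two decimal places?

Sensor diagonal = √(12.52² + 7.41²) = √211.6585 ≈ 14.5485 mm.
From α = 2·arctan(d/2f) we get f = d / (2·tan(α/2)).
With d = 14.5485 mm and α/2 = 36°, tan(α/2) ≈ 0.72654, so f ≈ 14.5485 / 1.45309 ≈ 10.0121 mm.

10.01 mm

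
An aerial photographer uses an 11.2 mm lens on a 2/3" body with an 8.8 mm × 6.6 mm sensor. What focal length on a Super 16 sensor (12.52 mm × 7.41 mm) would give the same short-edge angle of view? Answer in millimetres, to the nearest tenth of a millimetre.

Equal angle of view means equal height/f ratio, so f₂ = f₁ · (height₂/height₁) = 11.2 × 7.41/6.6.
f₂ = 11.2 × 1.12273 ≈ 12.575 mm.

12.6 mm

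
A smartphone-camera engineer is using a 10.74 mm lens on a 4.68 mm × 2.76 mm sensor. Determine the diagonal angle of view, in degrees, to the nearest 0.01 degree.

Sensor diagonal = √(4.68² + 2.76²) = √29.5200 ≈ 5.4332 mm.
Angle of view α = 2·arctan(d/2f) with d = 5.4332 mm and f = 10.74 mm.
d/2f = 0.25294; arctan(0.25294) ≈ 14.1949°, so α ≈ 28.3897°.

28.39°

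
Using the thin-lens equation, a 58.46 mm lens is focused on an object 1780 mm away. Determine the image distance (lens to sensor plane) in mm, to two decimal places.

1/dᵢ = 1/f − 1/dₒ = 1/58.46 − 1/1780 = 0.0165439 mm⁻¹.
dᵢ = 1/0.0165439 ≈ 60.4452 mm.

60.45 mm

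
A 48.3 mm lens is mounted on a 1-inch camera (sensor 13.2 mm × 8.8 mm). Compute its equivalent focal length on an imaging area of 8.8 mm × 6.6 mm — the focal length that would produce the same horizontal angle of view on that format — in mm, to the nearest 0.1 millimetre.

Equal angle of view means equal width/f ratio, so f₂ = f₁ · (width₂/width₁) = 48.3 × 8.8/13.2.
f₂ = 48.3 × 0.66667 ≈ 32.200 mm.

32.2 mm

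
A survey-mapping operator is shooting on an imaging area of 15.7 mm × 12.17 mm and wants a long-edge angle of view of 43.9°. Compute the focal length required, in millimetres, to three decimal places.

From α = 2·arctan(w/2f) we get f = w / (2·tan(α/2)).
With w = 15.7 mm and α/2 = 21.95°, tan(α/2) ≈ 0.40301, so f ≈ 15.7 / 0.80602 ≈ 19.4784 mm.

19.478 mm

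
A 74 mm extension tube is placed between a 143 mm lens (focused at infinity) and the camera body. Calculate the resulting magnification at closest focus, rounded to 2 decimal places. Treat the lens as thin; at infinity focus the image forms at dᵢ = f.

0.52×

The tube moves the image plane from f to f + e, so dᵢ = 143 + 74 = 217 mm. Focus is achieved when 1/f = 1/dₒ + 1/dᵢ, giving dₒ = 1/(1/f − 1/(f+e)).
Magnification m = dᵢ/dₒ = (f+e)·(1/f − 1/(f+e)) = e/f = 74/143 ≈ 0.5175.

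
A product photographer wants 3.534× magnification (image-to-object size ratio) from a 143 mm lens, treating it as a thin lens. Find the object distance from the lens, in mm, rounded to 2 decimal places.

183.46 mm

With m = dᵢ/dₒ and 1/f = 1/dₒ + 1/dᵢ, substituting dᵢ = m·dₒ gives 1/f = (1 + 1/m)/dₒ, hence dₒ = f·(1 + 1/m).
dₒ = 143 × (1 + 1/3.534) = 143 × 1.28297 ≈ 183.464 mm.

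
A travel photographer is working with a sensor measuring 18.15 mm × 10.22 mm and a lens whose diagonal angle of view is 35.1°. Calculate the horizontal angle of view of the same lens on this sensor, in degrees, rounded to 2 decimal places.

Sensor diagonal = √(18.15² + 10.22²) = √433.8709 ≈ 20.8296 mm.
From the diagonal AOV: f = 20.8296 / (2·tan(17.55°)) = 20.8296 / 0.63252 ≈ 32.9312 mm.
Horizontal AOV = 2·arctan(18.15 / (2 × 32.9312)) = 2·arctan(0.27557) ≈ 30.8137°.

30.81°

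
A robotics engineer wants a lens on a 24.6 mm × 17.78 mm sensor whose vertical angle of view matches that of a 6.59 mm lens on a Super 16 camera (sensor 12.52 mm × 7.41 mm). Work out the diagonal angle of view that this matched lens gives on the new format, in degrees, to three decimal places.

87.648°

Equal vertical AOV ⇒ f₂ = f₁ · 17.78/7.41 = 6.59 × 2.39946 ≈ 15.8124 mm.
Sensor diagonal = √(24.6² + 17.78²) = √921.2884 ≈ 30.3527 mm.
Diagonal AOV on the new format = 2·arctan(30.3527 / (2 × 15.8124)) = 2·arctan(0.95977) ≈ 87.6482°.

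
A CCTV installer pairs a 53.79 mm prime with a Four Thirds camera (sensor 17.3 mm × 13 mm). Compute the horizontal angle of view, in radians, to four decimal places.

Angle of view α = 2·arctan(w/2f) with w = 17.3 mm and f = 53.79 mm.
w/2f = 0.16081; arctan(0.16081) ≈ 0.1594 rad, so α ≈ 0.3189 rad.

0.3189 rad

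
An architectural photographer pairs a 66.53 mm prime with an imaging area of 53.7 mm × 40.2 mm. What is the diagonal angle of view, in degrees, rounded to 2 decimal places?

Sensor diagonal = √(53.7² + 40.2²) = √4499.7300 ≈ 67.0800 mm.
Angle of view α = 2·arctan(d/2f) with d = 67.0800 mm and f = 66.53 mm.
d/2f = 0.50413; arctan(0.50413) ≈ 26.7542°, so α ≈ 53.5084°.

53.51°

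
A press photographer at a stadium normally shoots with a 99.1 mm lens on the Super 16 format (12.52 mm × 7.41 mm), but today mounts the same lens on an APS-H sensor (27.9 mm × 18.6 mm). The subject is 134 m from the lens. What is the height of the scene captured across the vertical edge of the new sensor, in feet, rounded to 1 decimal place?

82.5 ft

The focal length stays 99.1 mm; the relevant sensor dimension is now h = 18.6 mm. Object distance dₒ = 134 m = 134000 mm.
Thin-lens field height W = h·(dₒ − f)/f = 18.6 × (134000 − 99.1)/99.1 ≈ 25131.753 mm = 25131.753/304.8 ft = 82.4533 ft.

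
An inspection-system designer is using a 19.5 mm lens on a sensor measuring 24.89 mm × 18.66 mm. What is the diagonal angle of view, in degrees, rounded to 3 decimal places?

77.155°

Sensor diagonal = √(24.89² + 18.66²) = √967.7077 ≈ 31.1080 mm.
Angle of view α = 2·arctan(d/2f) with d = 31.1080 mm and f = 19.5 mm.
d/2f = 0.79764; arctan(0.79764) ≈ 38.5773°, so α ≈ 77.1546°.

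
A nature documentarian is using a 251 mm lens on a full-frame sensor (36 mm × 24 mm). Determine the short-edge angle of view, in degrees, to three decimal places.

Angle of view α = 2·arctan(h/2f) with h = 24 mm and f = 251 mm.
h/2f = 0.04781; arctan(0.04781) ≈ 2.7372°, so α ≈ 5.4743°.

5.474°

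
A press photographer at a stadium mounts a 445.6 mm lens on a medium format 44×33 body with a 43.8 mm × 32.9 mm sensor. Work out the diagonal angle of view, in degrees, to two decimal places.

Sensor diagonal = √(43.8² + 32.9²) = √3000.8500 ≈ 54.7800 mm.
Angle of view α = 2·arctan(d/2f) with d = 54.7800 mm and f = 445.6 mm.
d/2f = 0.06147; arctan(0.06147) ≈ 3.5174°, so α ≈ 7.0348°.

7.03°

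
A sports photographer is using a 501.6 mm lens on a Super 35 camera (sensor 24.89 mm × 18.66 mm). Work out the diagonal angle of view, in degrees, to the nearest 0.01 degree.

Sensor diagonal = √(24.89² + 18.66²) = √967.7077 ≈ 31.1080 mm.
Angle of view α = 2·arctan(d/2f) with d = 31.1080 mm and f = 501.6 mm.
d/2f = 0.03101; arctan(0.03101) ≈ 1.7761°, so α ≈ 3.5522°.

3.55°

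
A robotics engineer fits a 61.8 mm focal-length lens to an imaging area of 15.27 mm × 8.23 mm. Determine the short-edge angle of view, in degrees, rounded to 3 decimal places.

7.619°

Angle of view α = 2·arctan(h/2f) with h = 8.23 mm and f = 61.8 mm.
h/2f = 0.06659; arctan(0.06659) ≈ 3.8095°, so α ≈ 7.6189°.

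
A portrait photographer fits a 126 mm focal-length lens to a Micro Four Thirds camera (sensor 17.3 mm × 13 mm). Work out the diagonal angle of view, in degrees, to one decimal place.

Sensor diagonal = √(17.3² + 13²) = √468.2900 ≈ 21.6400 mm.
Angle of view α = 2·arctan(d/2f) with d = 21.6400 mm and f = 126 mm.
d/2f = 0.08587; arctan(0.08587) ≈ 4.9081°, so α ≈ 9.8162°.

9.8°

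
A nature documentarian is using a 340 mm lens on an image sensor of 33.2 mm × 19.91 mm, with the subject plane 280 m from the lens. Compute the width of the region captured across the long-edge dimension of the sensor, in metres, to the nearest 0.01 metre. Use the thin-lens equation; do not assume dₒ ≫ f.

27.31 m

dₒ: 280 m = 280000 mm.
Similar triangles through the lens centre give W/dₒ = w/dᵢ; with 1/f = 1/dₒ + 1/dᵢ this gives W = w·(dₒ − f)/f.
W = 33.2 mm × (280000 − 340) / 340 = 33.2 × 822.5294 ≈ 27307.976 mm = 27.308 m.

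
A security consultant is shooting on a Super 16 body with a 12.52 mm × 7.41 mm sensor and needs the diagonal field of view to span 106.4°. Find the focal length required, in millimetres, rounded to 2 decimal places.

Sensor diagonal = √(12.52² + 7.41²) = √211.6585 ≈ 14.5485 mm.
From α = 2·arctan(d/2f) we get f = d / (2·tan(α/2)).
With d = 14.5485 mm and α/2 = 53.2°, tan(α/2) ≈ 1.33673, so f ≈ 14.5485 / 2.67346 ≈ 5.4418 mm.

5.44 mm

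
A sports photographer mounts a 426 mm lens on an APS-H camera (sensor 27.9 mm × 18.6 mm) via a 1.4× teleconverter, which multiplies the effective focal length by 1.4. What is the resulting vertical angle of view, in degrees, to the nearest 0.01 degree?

1.79°

Effective focal length f = 426 × 1.4 = 596.4 mm.
α = 2·arctan(18.6 / (2 × 596.4)) = 2·arctan(0.01559) ≈ 1.7867°.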